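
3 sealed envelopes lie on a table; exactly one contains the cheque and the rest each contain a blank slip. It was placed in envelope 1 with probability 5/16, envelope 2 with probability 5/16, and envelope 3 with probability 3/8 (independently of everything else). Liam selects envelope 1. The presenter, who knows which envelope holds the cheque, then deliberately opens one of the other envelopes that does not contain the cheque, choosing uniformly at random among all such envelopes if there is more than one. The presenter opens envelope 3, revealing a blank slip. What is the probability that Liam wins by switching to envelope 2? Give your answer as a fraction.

2/3

Consider each possible location of the cheque in turn.
If it is in envelope 1 (prior 5/16): the presenter has 2 equally likely choices, so probability 1/2; weight (5/16)·(1/2) = 5/32.
If it is in envelope 2 (prior 5/16): the presenter has no choice, probability 1; weight (5/16)·1 = 5/16.
If it is in envelope 3 (prior 3/8): the presenter opened envelope 3, so this case is ruled out; weight (3/8)·0 = 0.
The weights sum to 15/32.
So P(the cheque in envelope 2 | the presenter opened envelope 3) = (5/16) / (15/32) = 2/3.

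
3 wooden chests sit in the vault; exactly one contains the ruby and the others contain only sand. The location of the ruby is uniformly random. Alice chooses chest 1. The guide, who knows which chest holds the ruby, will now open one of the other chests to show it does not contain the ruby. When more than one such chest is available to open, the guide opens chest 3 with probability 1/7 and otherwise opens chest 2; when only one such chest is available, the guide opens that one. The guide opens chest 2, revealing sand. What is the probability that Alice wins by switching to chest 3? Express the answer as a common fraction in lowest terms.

7/13

Consider each possible location of the ruby in turn.
If it is in chest 1 (prior 1/3): chest 3 is available but not opened, probability 6/7; weight (1/3)·(6/7) = 2/7.
If it is in chest 2 (prior 1/3): the guide opened chest 2, so this case is ruled out; weight (1/3)·0 = 0.
If it is in chest 3 (prior 1/3): only chest 2 is available, probability 1; weight (1/3)·1 = 1/3.
The weights sum to 13/21.
So P(the ruby in chest 3 | the guide opened chest 2) = (1/3) / (13/21) = 7/13.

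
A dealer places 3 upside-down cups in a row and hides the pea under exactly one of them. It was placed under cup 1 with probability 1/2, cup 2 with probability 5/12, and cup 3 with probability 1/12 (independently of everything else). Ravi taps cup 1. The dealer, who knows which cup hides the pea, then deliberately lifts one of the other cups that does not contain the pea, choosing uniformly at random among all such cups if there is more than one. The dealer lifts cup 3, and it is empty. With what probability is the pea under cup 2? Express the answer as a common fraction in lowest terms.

Condition on the true location of the pea.
If it is under cup 1 (prior 1/2): the dealer has 2 equally likely choices, so probability 1/2; weight (1/2)·(1/2) = 1/4.
If it is under cup 2 (prior 5/12): the dealer has no choice, probability 1; weight (5/12)·1 = 5/12.
If it is under cup 3 (prior 1/12): the dealer opened cup 3, so this case is ruled out; weight (1/12)·0 = 0.
The weights sum to 2/3.
So P(the pea under cup 2 | the dealer opened cup 3) = (5/12) / (2/3) = 5/8.

5/8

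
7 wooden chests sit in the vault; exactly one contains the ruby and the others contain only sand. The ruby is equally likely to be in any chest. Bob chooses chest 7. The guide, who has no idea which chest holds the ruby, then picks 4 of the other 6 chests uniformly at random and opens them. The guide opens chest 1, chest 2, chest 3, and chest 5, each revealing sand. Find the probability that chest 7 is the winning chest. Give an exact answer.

Because the guide chose which chests to open without knowing where the ruby is, the choice is independent of the prize location. Learning that none of the 4 opened chests holds the ruby simply rules out those 4 locations and leaves the remaining 3 chests still equally likely by symmetry.
So P(the ruby in chest 7) = 1/3.

1/3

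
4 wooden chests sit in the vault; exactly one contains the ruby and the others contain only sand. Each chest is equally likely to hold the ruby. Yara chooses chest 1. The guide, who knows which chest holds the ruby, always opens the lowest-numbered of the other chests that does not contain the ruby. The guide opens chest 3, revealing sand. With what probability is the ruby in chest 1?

0

Condition on the true location of the ruby.
If it is in either of chests 1 and 4 (prior 1/4 each): the guide would have opened chest 2 instead, probability 0; weight (1/4)·0 = 0 each.
If it is in chest 2 (prior 1/4): chest 3 is the lowest-numbered option available, probability 1; weight (1/4)·1 = 1/4.
If it is in chest 3 (prior 1/4): the guide opened chest 3, so this case is ruled out; weight (1/4)·0 = 0.
The weights sum to 1/4.
So P(the ruby in chest 1 | the guide opened chest 3) = 0 / (1/4) = 0.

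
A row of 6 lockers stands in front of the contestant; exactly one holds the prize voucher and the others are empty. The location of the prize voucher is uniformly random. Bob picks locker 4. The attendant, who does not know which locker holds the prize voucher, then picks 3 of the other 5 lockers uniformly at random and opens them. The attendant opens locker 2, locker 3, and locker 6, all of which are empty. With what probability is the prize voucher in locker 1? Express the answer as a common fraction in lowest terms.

1/3

Consider each possible location of the prize voucher in turn.
If it is in any of lockers 1, 4, and 5 (prior 1/6 each): the attendant picks exactly this set with probability 1/10 regardless, and none is the prize; weight (1/6)·(1/10) = 1/60 each.
If it is in any of lockers 2, 3, and 6 (prior 1/6 each): that locker was opened and seen not to hold the prize — ruled out; weight (1/6)·0 = 0 each.
The weights sum to 1/20.
So P(the prize voucher in locker 1 | the attendant opened locker 2, locker 3, and locker 6) = (1/60) / (1/20) = 1/3.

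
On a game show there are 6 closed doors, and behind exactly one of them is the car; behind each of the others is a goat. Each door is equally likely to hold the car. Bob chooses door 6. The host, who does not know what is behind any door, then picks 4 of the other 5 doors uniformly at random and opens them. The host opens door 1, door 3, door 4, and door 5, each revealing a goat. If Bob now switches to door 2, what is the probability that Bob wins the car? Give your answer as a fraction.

1/2

Consider each possible location of the car in turn.
If it is behind any of doors 1, 3, 4, and 5 (prior 1/6 each): that door was opened and seen not to hold the prize — ruled out; weight (1/6)·0 = 0 each.
If it is behind either of doors 2 and 6 (prior 1/6 each): the host picks exactly this set with probability 1/5 regardless, and none is the prize; weight (1/6)·(1/5) = 1/30 each.
The weights sum to 1/15.
So P(the car behind door 2 | the host opened door 1, door 3, door 4, and door 5) = (1/30) / (1/15) = 1/2.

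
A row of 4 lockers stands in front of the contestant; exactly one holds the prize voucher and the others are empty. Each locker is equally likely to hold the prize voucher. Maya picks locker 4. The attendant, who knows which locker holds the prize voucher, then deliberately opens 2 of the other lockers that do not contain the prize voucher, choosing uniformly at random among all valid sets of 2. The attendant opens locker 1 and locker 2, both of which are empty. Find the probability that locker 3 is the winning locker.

Apply Bayes' rule, conditioning on where the prize voucher actually is.
If it is in either of lockers 1 and 2 (prior 1/4 each): that locker was opened and seen not to hold the prize — ruled out; weight (1/4)·0 = 0 each.
If it is in locker 3 (prior 1/4): the attendant has no choice, probability 1; weight (1/4)·1 = 1/4.
If it is in locker 4 (prior 1/4): the attendant has 3 equally likely choices, so probability 1/3; weight (1/4)·(1/3) = 1/12.
The weights sum to 1/3.
So P(the prize voucher in locker 3 | the attendant opened locker 1 and locker 2) = (1/4) / (1/3) = 3/4.

3/4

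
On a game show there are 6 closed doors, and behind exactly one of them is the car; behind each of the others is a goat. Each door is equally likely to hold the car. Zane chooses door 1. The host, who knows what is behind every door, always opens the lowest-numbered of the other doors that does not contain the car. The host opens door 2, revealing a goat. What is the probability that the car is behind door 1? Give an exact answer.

1/5

Apply Bayes' rule, conditioning on where the car actually is.
If it is behind any of doors 1, 3, 4, 5, and 6 (prior 1/6 each): door 2 is the lowest-numbered option available, probability 1; weight (1/6)·1 = 1/6 each.
If it is behind door 2 (prior 1/6): the host opened door 2, so this case is ruled out; weight (1/6)·0 = 0.
The weights sum to 5/6.
So P(the car behind door 1 | the host opened door 2) = (1/6) / (5/6) = 1/5.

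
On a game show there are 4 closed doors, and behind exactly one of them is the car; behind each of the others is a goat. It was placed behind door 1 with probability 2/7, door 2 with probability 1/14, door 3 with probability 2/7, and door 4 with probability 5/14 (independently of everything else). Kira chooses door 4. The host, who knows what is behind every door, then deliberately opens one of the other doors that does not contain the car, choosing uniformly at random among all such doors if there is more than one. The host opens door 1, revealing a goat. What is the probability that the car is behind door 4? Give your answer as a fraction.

Condition on the true location of the car.
If it is behind door 1 (prior 2/7): the host opened door 1, so this case is ruled out; weight (2/7)·0 = 0.
If it is behind door 2 (prior 1/14): the host has 2 equally likely choices, so probability 1/2; weight (1/14)·(1/2) = 1/28.
If it is behind door 3 (prior 2/7): the host has 2 equally likely choices, so probability 1/2; weight (2/7)·(1/2) = 1/7.
If it is behind door 4 (prior 5/14): the host has 3 equally likely choices, so probability 1/3; weight (5/14)·(1/3) = 5/42.
The weights sum to 25/84.
So P(the car behind door 4 | the host opened door 1) = (5/42) / (25/84) = 2/5.

2/5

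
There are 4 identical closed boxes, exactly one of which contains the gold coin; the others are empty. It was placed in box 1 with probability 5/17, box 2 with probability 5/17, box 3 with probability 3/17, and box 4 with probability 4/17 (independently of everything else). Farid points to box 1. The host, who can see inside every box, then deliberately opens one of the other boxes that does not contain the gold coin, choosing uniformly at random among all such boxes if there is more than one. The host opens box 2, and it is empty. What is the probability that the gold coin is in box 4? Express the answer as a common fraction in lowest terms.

Condition on the true location of the gold coin.
If it is in box 1 (prior 5/17): the host has 3 equally likely choices, so probability 1/3; weight (5/17)·(1/3) = 5/51.
If it is in box 2 (prior 5/17): the host opened box 2, so this case is ruled out; weight (5/17)·0 = 0.
If it is in box 3 (prior 3/17): the host has 2 equally likely choices, so probability 1/2; weight (3/17)·(1/2) = 3/34.
If it is in box 4 (prior 4/17): the host has 2 equally likely choices, so probability 1/2; weight (4/17)·(1/2) = 2/17.
The weights sum to 31/102.
So P(the gold coin in box 4 | the host opened box 2) = (2/17) / (31/102) = 12/31.

12/31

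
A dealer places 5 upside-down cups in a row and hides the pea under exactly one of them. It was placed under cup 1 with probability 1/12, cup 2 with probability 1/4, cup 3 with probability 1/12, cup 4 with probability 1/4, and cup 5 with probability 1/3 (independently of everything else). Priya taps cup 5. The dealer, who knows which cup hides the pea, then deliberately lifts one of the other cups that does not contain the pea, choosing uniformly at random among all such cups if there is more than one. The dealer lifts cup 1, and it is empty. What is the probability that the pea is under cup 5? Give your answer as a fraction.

3/10

Apply Bayes' rule, conditioning on where the pea actually is.
If it is under cup 1 (prior 1/12): the dealer opened cup 1, so this case is ruled out; weight (1/12)·0 = 0.
If it is under either of cups 2 and 4 (prior 1/4 each): the dealer has 3 equally likely choices, so probability 1/3; weight (1/4)·(1/3) = 1/12 each.
If it is under cup 3 (prior 1/12): the dealer has 3 equally likely choices, so probability 1/3; weight (1/12)·(1/3) = 1/36.
If it is under cup 5 (prior 1/3): the dealer has 4 equally likely choices, so probability 1/4; weight (1/3)·(1/4) = 1/12.
The weights sum to 5/18.
So P(the pea under cup 5 | the dealer opened cup 1) = (1/12) / (5/18) = 3/10.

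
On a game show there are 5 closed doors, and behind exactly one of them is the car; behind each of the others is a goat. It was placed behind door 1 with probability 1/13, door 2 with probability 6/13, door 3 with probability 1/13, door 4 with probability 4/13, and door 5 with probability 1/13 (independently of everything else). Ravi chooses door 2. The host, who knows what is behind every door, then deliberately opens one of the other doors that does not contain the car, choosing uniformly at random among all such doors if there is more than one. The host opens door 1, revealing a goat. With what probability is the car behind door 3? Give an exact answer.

Apply Bayes' rule, conditioning on where the car actually is.
If it is behind door 1 (prior 1/13): the host opened door 1, so this case is ruled out; weight (1/13)·0 = 0.
If it is behind door 2 (prior 6/13): the host has 4 equally likely choices, so probability 1/4; weight (6/13)·(1/4) = 3/26.
If it is behind either of doors 3 and 5 (prior 1/13 each): the host has 3 equally likely choices, so probability 1/3; weight (1/13)·(1/3) = 1/39 each.
If it is behind door 4 (prior 4/13): the host has 3 equally likely choices, so probability 1/3; weight (4/13)·(1/3) = 4/39.
The weights sum to 7/26.
So P(the car behind door 3 | the host opened door 1) = (1/39) / (7/26) = 2/21.

2/21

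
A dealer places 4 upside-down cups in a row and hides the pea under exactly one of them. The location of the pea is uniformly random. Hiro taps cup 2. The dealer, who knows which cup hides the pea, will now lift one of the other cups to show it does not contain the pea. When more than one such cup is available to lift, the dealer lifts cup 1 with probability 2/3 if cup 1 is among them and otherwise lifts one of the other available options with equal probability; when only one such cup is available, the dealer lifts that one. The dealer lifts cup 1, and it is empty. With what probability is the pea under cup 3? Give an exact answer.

Condition on the true location of the pea.
If it is under cup 1 (prior 1/4): the dealer opened cup 1, so this case is ruled out; weight (1/4)·0 = 0.
If it is under any of cups 2, 3, and 4 (prior 1/4 each): cup 1 is available, opened with probability 2/3; weight (1/4)·(2/3) = 1/6 each.
The weights sum to 1/2.
So P(the pea under cup 3 | the dealer opened cup 1) = (1/6) / (1/2) = 1/3.

1/3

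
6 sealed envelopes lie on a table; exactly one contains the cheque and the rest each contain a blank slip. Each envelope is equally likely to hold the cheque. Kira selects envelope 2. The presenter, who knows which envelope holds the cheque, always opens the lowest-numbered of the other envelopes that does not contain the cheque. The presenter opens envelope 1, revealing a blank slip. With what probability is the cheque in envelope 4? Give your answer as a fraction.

1/5

Condition on the true location of the cheque.
If it is in envelope 1 (prior 1/6): the presenter opened envelope 1, so this case is ruled out; weight (1/6)·0 = 0.
If it is in any of envelopes 2, 3, 4, 5, and 6 (prior 1/6 each): envelope 1 is the lowest-numbered option available, probability 1; weight (1/6)·1 = 1/6 each.
The weights sum to 5/6.
So P(the cheque in envelope 4 | the presenter opened envelope 1) = (1/6) / (5/6) = 1/5.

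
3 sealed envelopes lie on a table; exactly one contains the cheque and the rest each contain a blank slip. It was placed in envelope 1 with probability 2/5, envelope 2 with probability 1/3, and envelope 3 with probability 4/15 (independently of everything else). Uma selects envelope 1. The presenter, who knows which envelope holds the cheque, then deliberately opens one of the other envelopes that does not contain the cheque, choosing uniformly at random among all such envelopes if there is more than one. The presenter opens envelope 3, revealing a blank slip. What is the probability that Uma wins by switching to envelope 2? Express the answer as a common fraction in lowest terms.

Apply Bayes' rule, conditioning on where the cheque actually is.
If it is in envelope 1 (prior 2/5): the presenter has 2 equally likely choices, so probability 1/2; weight (2/5)·(1/2) = 1/5.
If it is in envelope 2 (prior 1/3): the presenter has no choice, probability 1; weight (1/3)·1 = 1/3.
If it is in envelope 3 (prior 4/15): the presenter opened envelope 3, so this case is ruled out; weight (4/15)·0 = 0.
The weights sum to 8/15.
So P(the cheque in envelope 2 | the presenter opened envelope 3) = (1/3) / (8/15) = 5/8.

5/8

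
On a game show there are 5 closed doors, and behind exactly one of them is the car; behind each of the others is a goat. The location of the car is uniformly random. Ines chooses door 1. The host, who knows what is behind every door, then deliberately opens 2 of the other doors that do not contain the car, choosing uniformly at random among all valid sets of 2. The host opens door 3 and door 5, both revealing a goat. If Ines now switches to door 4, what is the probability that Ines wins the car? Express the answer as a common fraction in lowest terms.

2/5

Consider each possible location of the car in turn.
If it is behind door 1 (prior 1/5): the host has 6 equally likely choices, so probability 1/6; weight (1/5)·(1/6) = 1/30.
If it is behind either of doors 2 and 4 (prior 1/5 each): the host has 3 equally likely choices, so probability 1/3; weight (1/5)·(1/3) = 1/15 each.
If it is behind either of doors 3 and 5 (prior 1/5 each): that door was opened and seen not to hold the prize — ruled out; weight (1/5)·0 = 0 each.
The weights sum to 1/6.
So P(the car behind door 4 | the host opened door 3 and door 5) = (1/15) / (1/6) = 2/5.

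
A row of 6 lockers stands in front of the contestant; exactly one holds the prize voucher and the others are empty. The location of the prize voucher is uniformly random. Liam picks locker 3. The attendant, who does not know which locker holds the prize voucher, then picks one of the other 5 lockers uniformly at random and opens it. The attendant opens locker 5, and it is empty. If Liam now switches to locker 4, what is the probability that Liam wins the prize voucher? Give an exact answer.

Because the attendant chose which locker to open without knowing where the prize voucher is, the choice is independent of the prize location. Learning that locker 5 does not hold the prize voucher simply rules out that one location and leaves the remaining 5 lockers still equally likely by symmetry.
So P(the prize voucher in locker 4) = 1/5.

1/5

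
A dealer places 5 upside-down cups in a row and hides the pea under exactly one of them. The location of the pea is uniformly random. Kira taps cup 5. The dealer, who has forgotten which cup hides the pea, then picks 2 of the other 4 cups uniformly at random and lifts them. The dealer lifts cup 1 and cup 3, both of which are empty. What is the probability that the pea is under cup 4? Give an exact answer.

Condition on the true location of the pea.
If it is under either of cups 1 and 3 (prior 1/5 each): that cup was opened and seen not to hold the prize — ruled out; weight (1/5)·0 = 0 each.
If it is under any of cups 2, 4, and 5 (prior 1/5 each): the dealer picks exactly this set with probability 1/6 regardless, and none is the prize; weight (1/5)·(1/6) = 1/30 each.
The weights sum to 1/10.
So P(the pea under cup 4 | the dealer opened cup 1 and cup 3) = (1/30) / (1/10) = 1/3.

1/3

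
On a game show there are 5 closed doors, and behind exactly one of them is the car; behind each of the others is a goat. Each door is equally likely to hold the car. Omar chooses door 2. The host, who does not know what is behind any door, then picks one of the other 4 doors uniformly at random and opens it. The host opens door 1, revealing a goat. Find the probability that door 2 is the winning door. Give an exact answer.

Consider each possible location of the car in turn.
If it is behind door 1 (prior 1/5): the host opened door 1, so this case is ruled out; weight (1/5)·0 = 0.
If it is behind any of doors 2, 3, 4, and 5 (prior 1/5 each): the host picks door 1 with probability 1/4 regardless, and it is not the prize; weight (1/5)·(1/4) = 1/20 each.
The weights sum to 1/5.
So P(the car behind door 2 | the host opened door 1) = (1/20) / (1/5) = 1/4.

1/4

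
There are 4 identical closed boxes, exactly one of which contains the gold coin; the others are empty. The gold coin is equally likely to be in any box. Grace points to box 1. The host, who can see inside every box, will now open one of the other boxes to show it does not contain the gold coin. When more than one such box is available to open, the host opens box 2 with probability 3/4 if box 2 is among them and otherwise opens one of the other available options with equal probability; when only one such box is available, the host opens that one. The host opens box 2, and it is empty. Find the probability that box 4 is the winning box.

Apply Bayes' rule, conditioning on where the gold coin actually is.
If it is in any of boxes 1, 3, and 4 (prior 1/4 each): box 2 is available, opened with probability 3/4; weight (1/4)·(3/4) = 3/16 each.
If it is in box 2 (prior 1/4): the host opened box 2, so this case is ruled out; weight (1/4)·0 = 0.
The weights sum to 9/16.
So P(the gold coin in box 4 | the host opened box 2) = (3/16) / (9/16) = 1/3.

1/3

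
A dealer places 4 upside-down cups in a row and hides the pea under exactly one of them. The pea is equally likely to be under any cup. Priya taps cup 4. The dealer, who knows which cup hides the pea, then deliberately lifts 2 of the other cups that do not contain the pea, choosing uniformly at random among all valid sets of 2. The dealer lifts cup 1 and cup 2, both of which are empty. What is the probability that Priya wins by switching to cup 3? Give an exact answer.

Apply Bayes' rule, conditioning on where the pea actually is.
If it is under either of cups 1 and 2 (prior 1/4 each): that cup was opened and seen not to hold the prize — ruled out; weight (1/4)·0 = 0 each.
If it is under cup 3 (prior 1/4): the dealer has no choice, probability 1; weight (1/4)·1 = 1/4.
If it is under cup 4 (prior 1/4): the dealer has 3 equally likely choices, so probability 1/3; weight (1/4)·(1/3) = 1/12.
The weights sum to 1/3.
So P(the pea under cup 3 | the dealer opened cup 1 and cup 2) = (1/4) / (1/3) = 3/4.

3/4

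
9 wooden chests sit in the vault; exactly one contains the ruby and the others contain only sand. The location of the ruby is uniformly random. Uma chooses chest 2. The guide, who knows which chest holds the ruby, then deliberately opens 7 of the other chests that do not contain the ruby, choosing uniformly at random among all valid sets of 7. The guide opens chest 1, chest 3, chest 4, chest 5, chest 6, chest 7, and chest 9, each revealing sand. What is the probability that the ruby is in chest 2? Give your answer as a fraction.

1/9

Condition on the true location of the ruby.
If it is in any of chests 1, 3, 4, 5, 6, 7, and 9 (prior 1/9 each): that chest was opened and seen not to hold the prize — ruled out; weight (1/9)·0 = 0 each.
If it is in chest 2 (prior 1/9): the guide has 8 equally likely choices, so probability 1/8; weight (1/9)·(1/8) = 1/72.
If it is in chest 8 (prior 1/9): the guide has no choice, probability 1; weight (1/9)·1 = 1/9.
The weights sum to 1/8.
So P(the ruby in chest 2 | the guide opened chest 1, chest 3, chest 4, chest 5, chest 6, chest 7, and chest 9) = (1/72) / (1/8) = 1/9.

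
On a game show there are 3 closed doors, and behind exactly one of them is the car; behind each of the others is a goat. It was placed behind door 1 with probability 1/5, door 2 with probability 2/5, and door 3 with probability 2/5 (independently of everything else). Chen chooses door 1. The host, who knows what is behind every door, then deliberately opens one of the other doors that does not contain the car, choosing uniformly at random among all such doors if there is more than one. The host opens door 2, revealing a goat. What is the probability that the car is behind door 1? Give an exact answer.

Apply Bayes' rule, conditioning on where the car actually is.
If it is behind door 1 (prior 1/5): the host has 2 equally likely choices, so probability 1/2; weight (1/5)·(1/2) = 1/10.
If it is behind door 2 (prior 2/5): the host opened door 2, so this case is ruled out; weight (2/5)·0 = 0.
If it is behind door 3 (prior 2/5): the host has no choice, probability 1; weight (2/5)·1 = 2/5.
The weights sum to 1/2.
So P(the car behind door 1 | the host opened door 2) = (1/10) / (1/2) = 1/5.

1/5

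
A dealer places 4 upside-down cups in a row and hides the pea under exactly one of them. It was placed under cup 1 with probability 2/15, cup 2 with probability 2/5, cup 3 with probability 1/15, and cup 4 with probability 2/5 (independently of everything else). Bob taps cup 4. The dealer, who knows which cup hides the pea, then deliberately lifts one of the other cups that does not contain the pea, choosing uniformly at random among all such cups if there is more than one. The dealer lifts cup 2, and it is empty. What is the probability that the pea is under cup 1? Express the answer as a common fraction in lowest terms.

2/7

Condition on the true location of the pea.
If it is under cup 1 (prior 2/15): the dealer has 2 equally likely choices, so probability 1/2; weight (2/15)·(1/2) = 1/15.
If it is under cup 2 (prior 2/5): the dealer opened cup 2, so this case is ruled out; weight (2/5)·0 = 0.
If it is under cup 3 (prior 1/15): the dealer has 2 equally likely choices, so probability 1/2; weight (1/15)·(1/2) = 1/30.
If it is under cup 4 (prior 2/5): the dealer has 3 equally likely choices, so probability 1/3; weight (2/5)·(1/3) = 2/15.
The weights sum to 7/30.
So P(the pea under cup 1 | the dealer opened cup 2) = (1/15) / (7/30) = 2/7.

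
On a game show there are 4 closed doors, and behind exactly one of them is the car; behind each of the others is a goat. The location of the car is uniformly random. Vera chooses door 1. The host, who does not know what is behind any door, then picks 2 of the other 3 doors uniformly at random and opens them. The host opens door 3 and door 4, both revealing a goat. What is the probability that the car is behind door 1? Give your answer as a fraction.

Apply Bayes' rule, conditioning on where the car actually is.
If it is behind either of doors 1 and 2 (prior 1/4 each): the host picks exactly this set with probability 1/3 regardless, and none is the prize; weight (1/4)·(1/3) = 1/12 each.
If it is behind either of doors 3 and 4 (prior 1/4 each): that door was opened and seen not to hold the prize — ruled out; weight (1/4)·0 = 0 each.
The weights sum to 1/6.
So P(the car behind door 1 | the host opened door 3 and door 4) = (1/12) / (1/6) = 1/2.

1/2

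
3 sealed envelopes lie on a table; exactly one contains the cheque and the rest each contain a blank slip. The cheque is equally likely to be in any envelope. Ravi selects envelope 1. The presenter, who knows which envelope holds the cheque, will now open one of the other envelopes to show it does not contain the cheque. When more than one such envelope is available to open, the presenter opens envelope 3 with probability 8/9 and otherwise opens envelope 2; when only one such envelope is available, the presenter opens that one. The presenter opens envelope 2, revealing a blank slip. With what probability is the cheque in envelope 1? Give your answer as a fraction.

1/10

Apply Bayes' rule, conditioning on where the cheque actually is.
If it is in envelope 1 (prior 1/3): envelope 3 is available but not opened, probability 1/9; weight (1/3)·(1/9) = 1/27.
If it is in envelope 2 (prior 1/3): the presenter opened envelope 2, so this case is ruled out; weight (1/3)·0 = 0.
If it is in envelope 3 (prior 1/3): only envelope 2 is available, probability 1; weight (1/3)·1 = 1/3.
The weights sum to 10/27.
So P(the cheque in envelope 1 | the presenter opened envelope 2) = (1/27) / (10/27) = 1/10.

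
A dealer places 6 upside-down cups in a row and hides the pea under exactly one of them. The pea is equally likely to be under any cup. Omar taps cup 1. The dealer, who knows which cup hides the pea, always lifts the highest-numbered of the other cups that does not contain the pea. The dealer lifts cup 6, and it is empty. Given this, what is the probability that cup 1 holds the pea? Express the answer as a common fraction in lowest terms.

Apply Bayes' rule, conditioning on where the pea actually is.
If it is under any of cups 1, 2, 3, 4, and 5 (prior 1/6 each): cup 6 is the highest-numbered option available, probability 1; weight (1/6)·1 = 1/6 each.
If it is under cup 6 (prior 1/6): the dealer opened cup 6, so this case is ruled out; weight (1/6)·0 = 0.
The weights sum to 5/6.
So P(the pea under cup 1 | the dealer opened cup 6) = (1/6) / (5/6) = 1/5.

1/5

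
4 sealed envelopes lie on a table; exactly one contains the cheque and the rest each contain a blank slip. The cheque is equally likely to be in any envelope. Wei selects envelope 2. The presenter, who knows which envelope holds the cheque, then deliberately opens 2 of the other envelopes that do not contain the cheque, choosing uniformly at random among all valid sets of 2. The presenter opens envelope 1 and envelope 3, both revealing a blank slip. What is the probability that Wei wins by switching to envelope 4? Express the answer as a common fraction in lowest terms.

3/4

Condition on the true location of the cheque.
If it is in either of envelopes 1 and 3 (prior 1/4 each): that envelope was opened and seen not to hold the prize — ruled out; weight (1/4)·0 = 0 each.
If it is in envelope 2 (prior 1/4): the presenter has 3 equally likely choices, so probability 1/3; weight (1/4)·(1/3) = 1/12.
If it is in envelope 4 (prior 1/4): the presenter has no choice, probability 1; weight (1/4)·1 = 1/4.
The weights sum to 1/3.
So P(the cheque in envelope 4 | the presenter opened envelope 1 and envelope 3) = (1/4) / (1/3) = 3/4.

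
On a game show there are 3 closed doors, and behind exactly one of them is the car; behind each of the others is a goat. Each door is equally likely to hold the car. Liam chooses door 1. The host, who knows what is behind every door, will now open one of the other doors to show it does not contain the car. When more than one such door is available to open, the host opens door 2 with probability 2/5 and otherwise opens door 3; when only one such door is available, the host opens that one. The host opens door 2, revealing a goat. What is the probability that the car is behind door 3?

5/7

Condition on the true location of the car.
If it is behind door 1 (prior 1/3): door 2 is available, opened with probability 2/5; weight (1/3)·(2/5) = 2/15.
If it is behind door 2 (prior 1/3): the host opened door 2, so this case is ruled out; weight (1/3)·0 = 0.
If it is behind door 3 (prior 1/3): only door 2 is available, probability 1; weight (1/3)·1 = 1/3.
The weights sum to 7/15.
So P(the car behind door 3 | the host opened door 2) = (1/3) / (7/15) = 5/7.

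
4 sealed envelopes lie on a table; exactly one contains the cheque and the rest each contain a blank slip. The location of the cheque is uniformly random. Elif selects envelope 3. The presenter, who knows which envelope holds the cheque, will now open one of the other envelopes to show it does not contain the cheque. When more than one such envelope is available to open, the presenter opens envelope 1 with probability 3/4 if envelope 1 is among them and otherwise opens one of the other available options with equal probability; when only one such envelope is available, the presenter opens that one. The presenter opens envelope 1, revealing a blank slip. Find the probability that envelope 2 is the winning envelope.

Consider each possible location of the cheque in turn.
If it is in envelope 1 (prior 1/4): the presenter opened envelope 1, so this case is ruled out; weight (1/4)·0 = 0.
If it is in any of envelopes 2, 3, and 4 (prior 1/4 each): envelope 1 is available, opened with probability 3/4; weight (1/4)·(3/4) = 3/16 each.
The weights sum to 9/16.
So P(the cheque in envelope 2 | the presenter opened envelope 1) = (3/16) / (9/16) = 1/3.

1/3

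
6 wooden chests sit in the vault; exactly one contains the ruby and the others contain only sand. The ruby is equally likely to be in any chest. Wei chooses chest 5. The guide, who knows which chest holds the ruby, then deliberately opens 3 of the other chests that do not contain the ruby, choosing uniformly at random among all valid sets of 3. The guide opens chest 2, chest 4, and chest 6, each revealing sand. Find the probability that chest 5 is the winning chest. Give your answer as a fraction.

Apply Bayes' rule, conditioning on where the ruby actually is.
If it is in either of chests 1 and 3 (prior 1/6 each): the guide has 4 equally likely choices, so probability 1/4; weight (1/6)·(1/4) = 1/24 each.
If it is in any of chests 2, 4, and 6 (prior 1/6 each): that chest was opened and seen not to hold the prize — ruled out; weight (1/6)·0 = 0 each.
If it is in chest 5 (prior 1/6): the guide has 10 equally likely choices, so probability 1/10; weight (1/6)·(1/10) = 1/60.
The weights sum to 1/10.
So P(the ruby in chest 5 | the guide opened chest 2, chest 4, and chest 6) = (1/60) / (1/10) = 1/6.

1/6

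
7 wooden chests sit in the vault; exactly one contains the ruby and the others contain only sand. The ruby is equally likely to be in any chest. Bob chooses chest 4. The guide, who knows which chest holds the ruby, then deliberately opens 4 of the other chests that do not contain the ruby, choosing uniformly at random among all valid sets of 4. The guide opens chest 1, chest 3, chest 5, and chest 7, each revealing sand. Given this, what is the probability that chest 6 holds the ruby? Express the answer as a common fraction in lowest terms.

3/7

Consider each possible location of the ruby in turn.
If it is in any of chests 1, 3, 5, and 7 (prior 1/7 each): that chest was opened and seen not to hold the prize — ruled out; weight (1/7)·0 = 0 each.
If it is in either of chests 2 and 6 (prior 1/7 each): the guide has 5 equally likely choices, so probability 1/5; weight (1/7)·(1/5) = 1/35 each.
If it is in chest 4 (prior 1/7): the guide has 15 equally likely choices, so probability 1/15; weight (1/7)·(1/15) = 1/105.
The weights sum to 1/15.
So P(the ruby in chest 6 | the guide opened chest 1, chest 3, chest 5, and chest 7) = (1/35) / (1/15) = 3/7.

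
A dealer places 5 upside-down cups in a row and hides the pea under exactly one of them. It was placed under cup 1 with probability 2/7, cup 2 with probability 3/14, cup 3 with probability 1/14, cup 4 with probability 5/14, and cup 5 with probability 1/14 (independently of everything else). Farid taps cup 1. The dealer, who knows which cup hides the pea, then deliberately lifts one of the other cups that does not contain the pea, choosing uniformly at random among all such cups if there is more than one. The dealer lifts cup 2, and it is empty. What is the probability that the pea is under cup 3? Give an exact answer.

Apply Bayes' rule, conditioning on where the pea actually is.
If it is under cup 1 (prior 2/7): the dealer has 4 equally likely choices, so probability 1/4; weight (2/7)·(1/4) = 1/14.
If it is under cup 2 (prior 3/14): the dealer opened cup 2, so this case is ruled out; weight (3/14)·0 = 0.
If it is under either of cups 3 and 5 (prior 1/14 each): the dealer has 3 equally likely choices, so probability 1/3; weight (1/14)·(1/3) = 1/42 each.
If it is under cup 4 (prior 5/14): the dealer has 3 equally likely choices, so probability 1/3; weight (5/14)·(1/3) = 5/42.
The weights sum to 5/21.
So P(the pea under cup 3 | the dealer opened cup 2) = (1/42) / (5/21) = 1/10.

1/10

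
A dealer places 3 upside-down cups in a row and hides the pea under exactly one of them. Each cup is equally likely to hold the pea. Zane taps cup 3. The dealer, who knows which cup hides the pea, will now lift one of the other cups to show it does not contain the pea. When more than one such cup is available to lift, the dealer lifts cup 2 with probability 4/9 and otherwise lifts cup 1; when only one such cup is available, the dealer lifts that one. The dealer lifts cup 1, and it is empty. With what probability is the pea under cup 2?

Consider each possible location of the pea in turn.
If it is under cup 1 (prior 1/3): the dealer opened cup 1, so this case is ruled out; weight (1/3)·0 = 0.
If it is under cup 2 (prior 1/3): only cup 1 is available, probability 1; weight (1/3)·1 = 1/3.
If it is under cup 3 (prior 1/3): cup 2 is available but not opened, probability 5/9; weight (1/3)·(5/9) = 5/27.
The weights sum to 14/27.
So P(the pea under cup 2 | the dealer opened cup 1) = (1/3) / (14/27) = 9/14.

9/14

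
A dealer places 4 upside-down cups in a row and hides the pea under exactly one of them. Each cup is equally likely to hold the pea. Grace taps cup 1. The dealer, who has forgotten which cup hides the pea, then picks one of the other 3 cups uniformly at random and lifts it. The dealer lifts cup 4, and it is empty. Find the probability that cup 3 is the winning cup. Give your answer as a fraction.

1/3

Condition on the true location of the pea.
If it is under any of cups 1, 2, and 3 (prior 1/4 each): the dealer picks cup 4 with probability 1/3 regardless, and it is not the prize; weight (1/4)·(1/3) = 1/12 each.
If it is under cup 4 (prior 1/4): the dealer opened cup 4, so this case is ruled out; weight (1/4)·0 = 0.
The weights sum to 1/4.
So P(the pea under cup 3 | the dealer opened cup 4) = (1/12) / (1/4) = 1/3.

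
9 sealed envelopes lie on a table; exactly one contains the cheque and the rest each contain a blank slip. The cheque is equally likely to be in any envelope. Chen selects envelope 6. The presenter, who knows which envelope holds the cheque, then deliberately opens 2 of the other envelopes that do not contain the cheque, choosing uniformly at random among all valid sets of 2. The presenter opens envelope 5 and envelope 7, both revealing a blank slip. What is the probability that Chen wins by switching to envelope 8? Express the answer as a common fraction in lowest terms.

4/27

Apply Bayes' rule, conditioning on where the cheque actually is.
If it is in any of envelopes 1, 2, 3, 4, 8, and 9 (prior 1/9 each): the presenter has 21 equally likely choices, so probability 1/21; weight (1/9)·(1/21) = 1/189 each.
If it is in either of envelopes 5 and 7 (prior 1/9 each): that envelope was opened and seen not to hold the prize — ruled out; weight (1/9)·0 = 0 each.
If it is in envelope 6 (prior 1/9): the presenter has 28 equally likely choices, so probability 1/28; weight (1/9)·(1/28) = 1/252.
The weights sum to 1/28.
So P(the cheque in envelope 8 | the presenter opened envelope 5 and envelope 7) = (1/189) / (1/28) = 4/27.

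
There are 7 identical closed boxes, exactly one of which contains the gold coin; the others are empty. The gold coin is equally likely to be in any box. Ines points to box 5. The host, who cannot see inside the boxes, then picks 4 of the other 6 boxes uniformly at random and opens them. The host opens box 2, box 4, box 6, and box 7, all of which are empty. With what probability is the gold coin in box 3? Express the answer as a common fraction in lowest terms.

Because the host chose which boxes to open without knowing where the gold coin is, the choice is independent of the prize location. Learning that none of the 4 opened boxes holds the gold coin simply rules out those 4 locations and leaves the remaining 3 boxes still equally likely by symmetry.
So P(the gold coin in box 3) = 1/3.

1/3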